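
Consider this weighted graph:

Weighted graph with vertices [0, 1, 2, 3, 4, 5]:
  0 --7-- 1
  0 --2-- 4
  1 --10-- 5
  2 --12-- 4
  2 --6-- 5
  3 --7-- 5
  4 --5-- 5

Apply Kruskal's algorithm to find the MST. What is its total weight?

Applying Kruskal's algorithm (sort edges by weight, add if no cycle):
  Add (0,4) w=2
  Add (4,5) w=5
  Add (2,5) w=6
  Add (0,1) w=7
  Add (3,5) w=7
  Skip (1,5) w=10 (creates cycle)
  Skip (2,4) w=12 (creates cycle)
MST weight = 27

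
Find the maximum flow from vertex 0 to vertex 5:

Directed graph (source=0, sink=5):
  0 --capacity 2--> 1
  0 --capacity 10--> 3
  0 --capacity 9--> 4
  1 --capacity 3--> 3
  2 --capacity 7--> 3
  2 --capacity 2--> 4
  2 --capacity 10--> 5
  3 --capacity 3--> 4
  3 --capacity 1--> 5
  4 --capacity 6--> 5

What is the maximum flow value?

Computing max flow:
  Flow on (0->3): 4/10
  Flow on (0->4): 3/9
  Flow on (3->4): 3/3
  Flow on (3->5): 1/1
  Flow on (4->5): 6/6
Maximum flow = 7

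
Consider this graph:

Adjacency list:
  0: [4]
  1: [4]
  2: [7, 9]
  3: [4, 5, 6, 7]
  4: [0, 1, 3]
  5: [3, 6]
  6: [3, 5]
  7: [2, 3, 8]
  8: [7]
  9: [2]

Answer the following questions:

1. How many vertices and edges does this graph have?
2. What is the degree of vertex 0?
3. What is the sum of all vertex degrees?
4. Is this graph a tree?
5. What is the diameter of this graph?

Count: 10 vertices, 10 edges.
Vertex 0 has neighbors [4], degree = 1.
Handshaking lemma: 2 * 10 = 20.
A tree on 10 vertices has 9 edges. This graph has 10 edges (1 extra). Not a tree.
Diameter (longest shortest path) = 5.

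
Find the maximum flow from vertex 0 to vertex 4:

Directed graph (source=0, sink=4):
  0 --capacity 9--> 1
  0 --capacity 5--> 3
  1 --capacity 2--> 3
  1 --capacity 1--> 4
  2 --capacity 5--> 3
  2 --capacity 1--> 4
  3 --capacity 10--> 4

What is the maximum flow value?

Computing max flow:
  Flow on (0->1): 3/9
  Flow on (0->3): 5/5
  Flow on (1->3): 2/2
  Flow on (1->4): 1/1
  Flow on (3->4): 7/10
Maximum flow = 8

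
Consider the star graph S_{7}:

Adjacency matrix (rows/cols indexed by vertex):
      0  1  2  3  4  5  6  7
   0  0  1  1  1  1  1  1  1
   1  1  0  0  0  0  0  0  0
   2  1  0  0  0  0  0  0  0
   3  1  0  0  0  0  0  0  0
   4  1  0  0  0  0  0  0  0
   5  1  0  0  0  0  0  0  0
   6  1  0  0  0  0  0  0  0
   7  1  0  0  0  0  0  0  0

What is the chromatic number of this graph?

S_{7} has one hub adjacent to 7 leaves; leaves are pairwise non-adjacent.
Color the hub 0 and every leaf 1.
Chromatic number = 2.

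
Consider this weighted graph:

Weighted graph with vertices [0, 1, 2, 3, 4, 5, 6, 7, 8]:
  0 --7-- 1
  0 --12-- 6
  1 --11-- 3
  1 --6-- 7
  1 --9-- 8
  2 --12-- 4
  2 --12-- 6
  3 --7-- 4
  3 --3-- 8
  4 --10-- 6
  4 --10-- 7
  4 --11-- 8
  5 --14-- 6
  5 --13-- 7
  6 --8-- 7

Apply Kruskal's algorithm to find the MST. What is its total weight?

Applying Kruskal's algorithm (sort edges by weight, add if no cycle):
  Add (3,8) w=3
  Add (1,7) w=6
  Add (0,1) w=7
  Add (3,4) w=7
  Add (6,7) w=8
  Add (1,8) w=9
  Skip (4,7) w=10 (creates cycle)
  Skip (4,6) w=10 (creates cycle)
  Skip (1,3) w=11 (creates cycle)
  Skip (4,8) w=11 (creates cycle)
  Skip (0,6) w=12 (creates cycle)
  Add (2,4) w=12
  Skip (2,6) w=12 (creates cycle)
  Add (5,7) w=13
  Skip (5,6) w=14 (creates cycle)
MST weight = 65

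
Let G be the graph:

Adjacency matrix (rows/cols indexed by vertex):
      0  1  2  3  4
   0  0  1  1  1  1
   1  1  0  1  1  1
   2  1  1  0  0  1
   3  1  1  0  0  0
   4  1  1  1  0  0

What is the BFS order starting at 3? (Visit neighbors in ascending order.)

BFS from vertex 3 (neighbors processed in ascending order):
Visit order: 3, 0, 1, 2, 4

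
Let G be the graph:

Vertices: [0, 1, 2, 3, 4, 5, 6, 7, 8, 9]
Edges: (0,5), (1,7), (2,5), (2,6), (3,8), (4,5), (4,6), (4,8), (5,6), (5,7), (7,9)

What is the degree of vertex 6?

Vertex 6 has neighbors [2, 4, 5], so deg(6) = 3.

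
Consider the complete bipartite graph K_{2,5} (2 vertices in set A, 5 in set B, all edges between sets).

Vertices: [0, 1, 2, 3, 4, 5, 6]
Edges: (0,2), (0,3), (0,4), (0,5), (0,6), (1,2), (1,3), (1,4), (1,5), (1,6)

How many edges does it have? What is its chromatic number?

K_{2,5} has 2 * 5 = 10 edges.
Bipartite graphs have chromatic number 2 (color each partition differently).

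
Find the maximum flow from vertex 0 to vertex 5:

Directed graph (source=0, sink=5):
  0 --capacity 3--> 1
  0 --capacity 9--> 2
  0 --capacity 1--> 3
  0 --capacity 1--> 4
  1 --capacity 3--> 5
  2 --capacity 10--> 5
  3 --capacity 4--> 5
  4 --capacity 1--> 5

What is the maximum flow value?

Computing max flow:
  Flow on (0->1): 3/3
  Flow on (0->2): 9/9
  Flow on (0->3): 1/1
  Flow on (0->4): 1/1
  Flow on (1->5): 3/3
  Flow on (2->5): 9/10
  Flow on (3->5): 1/4
  Flow on (4->5): 1/1
Maximum flow = 14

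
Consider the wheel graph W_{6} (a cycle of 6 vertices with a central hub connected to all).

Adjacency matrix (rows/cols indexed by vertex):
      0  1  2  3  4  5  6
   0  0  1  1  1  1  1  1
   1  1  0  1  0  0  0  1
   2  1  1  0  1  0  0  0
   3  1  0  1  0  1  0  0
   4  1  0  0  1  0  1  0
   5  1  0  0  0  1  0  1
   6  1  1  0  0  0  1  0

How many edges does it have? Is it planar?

Wheel graph W_{6}: 6 cycle edges + 6 spoke edges = 12 edges.
Total vertices: 7.
The graph is planar.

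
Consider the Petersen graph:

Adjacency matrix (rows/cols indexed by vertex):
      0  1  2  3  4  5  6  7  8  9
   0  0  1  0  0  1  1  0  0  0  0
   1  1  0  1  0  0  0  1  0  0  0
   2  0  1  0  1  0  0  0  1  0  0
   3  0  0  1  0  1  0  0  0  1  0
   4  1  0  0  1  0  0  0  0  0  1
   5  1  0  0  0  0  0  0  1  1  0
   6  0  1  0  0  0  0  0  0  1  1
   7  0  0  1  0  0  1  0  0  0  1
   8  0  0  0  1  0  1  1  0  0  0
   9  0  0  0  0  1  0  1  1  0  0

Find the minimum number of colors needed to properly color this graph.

The Petersen graph contains odd cycles (e.g. the outer 5-cycle), so chi >= 3.
A proper 3-coloring exists (it is a well-known 3-chromatic graph).
Chromatic number = 3.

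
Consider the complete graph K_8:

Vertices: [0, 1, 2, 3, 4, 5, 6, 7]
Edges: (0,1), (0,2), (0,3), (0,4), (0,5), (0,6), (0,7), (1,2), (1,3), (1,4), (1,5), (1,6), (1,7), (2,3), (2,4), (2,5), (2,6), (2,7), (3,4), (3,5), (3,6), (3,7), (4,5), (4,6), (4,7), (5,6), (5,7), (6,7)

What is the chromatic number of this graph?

In K_8, every vertex is adjacent to every other vertex.
Each vertex needs a unique color.
Chromatic number = 8.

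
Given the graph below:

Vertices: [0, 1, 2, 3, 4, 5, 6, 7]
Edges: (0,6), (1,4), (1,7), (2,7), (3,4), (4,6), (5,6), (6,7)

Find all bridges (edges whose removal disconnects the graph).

A bridge is an edge whose removal increases the number of connected components.
Bridges found: (0,6), (2,7), (3,4), (5,6)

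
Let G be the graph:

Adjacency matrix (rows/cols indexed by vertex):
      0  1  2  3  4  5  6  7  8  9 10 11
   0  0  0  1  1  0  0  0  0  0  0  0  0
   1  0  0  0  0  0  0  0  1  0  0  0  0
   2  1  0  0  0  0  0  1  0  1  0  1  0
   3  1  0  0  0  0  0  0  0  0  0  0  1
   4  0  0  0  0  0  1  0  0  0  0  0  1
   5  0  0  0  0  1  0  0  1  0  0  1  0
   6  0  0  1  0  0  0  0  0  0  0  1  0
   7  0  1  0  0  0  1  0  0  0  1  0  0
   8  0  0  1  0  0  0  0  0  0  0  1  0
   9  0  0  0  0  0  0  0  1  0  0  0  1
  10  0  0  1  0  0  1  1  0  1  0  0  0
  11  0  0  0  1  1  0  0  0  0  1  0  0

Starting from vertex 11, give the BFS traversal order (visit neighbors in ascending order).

BFS from vertex 11 (neighbors processed in ascending order):
Visit order: 11, 3, 4, 9, 0, 5, 7, 2, 10, 1, 6, 8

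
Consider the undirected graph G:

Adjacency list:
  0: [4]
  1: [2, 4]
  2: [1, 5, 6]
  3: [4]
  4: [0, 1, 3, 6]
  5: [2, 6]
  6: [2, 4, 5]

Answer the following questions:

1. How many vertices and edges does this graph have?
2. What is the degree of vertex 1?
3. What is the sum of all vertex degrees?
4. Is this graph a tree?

Count: 7 vertices, 8 edges.
Vertex 1 has neighbors [2, 4], degree = 2.
Handshaking lemma: 2 * 8 = 16.
A tree on 7 vertices has 6 edges. This graph has 8 edges (2 extra). Not a tree.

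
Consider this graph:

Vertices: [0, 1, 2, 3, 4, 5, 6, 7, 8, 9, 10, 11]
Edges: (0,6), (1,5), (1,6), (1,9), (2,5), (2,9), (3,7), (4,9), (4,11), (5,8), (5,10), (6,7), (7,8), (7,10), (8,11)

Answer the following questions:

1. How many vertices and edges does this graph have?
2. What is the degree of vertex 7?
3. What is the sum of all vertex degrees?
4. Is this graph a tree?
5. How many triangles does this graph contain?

Count: 12 vertices, 15 edges.
Vertex 7 has neighbors [3, 6, 8, 10], degree = 4.
Handshaking lemma: 2 * 15 = 30.
A tree on 12 vertices has 11 edges. This graph has 15 edges (4 extra). Not a tree.
Number of triangles = 0.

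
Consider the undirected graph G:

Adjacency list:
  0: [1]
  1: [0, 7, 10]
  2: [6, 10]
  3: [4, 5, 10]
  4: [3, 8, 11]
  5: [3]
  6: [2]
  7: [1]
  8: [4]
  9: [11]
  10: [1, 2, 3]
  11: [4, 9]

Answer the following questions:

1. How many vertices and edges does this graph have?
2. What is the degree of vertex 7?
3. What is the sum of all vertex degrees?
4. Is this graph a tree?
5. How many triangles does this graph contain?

Count: 12 vertices, 11 edges.
Vertex 7 has neighbors [1], degree = 1.
Handshaking lemma: 2 * 11 = 22.
A graph is a tree iff it is connected and has exactly n-1 edges. This graph is connected (all 12 vertices in one component) and has 12-1 = 11 edges. It is a tree.
Number of triangles = 0.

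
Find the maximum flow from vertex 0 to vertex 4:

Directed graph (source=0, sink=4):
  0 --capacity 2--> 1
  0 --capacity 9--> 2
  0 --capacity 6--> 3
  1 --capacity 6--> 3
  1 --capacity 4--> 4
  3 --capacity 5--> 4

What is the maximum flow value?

Computing max flow:
  Flow on (0->1): 2/2
  Flow on (0->3): 5/6
  Flow on (1->4): 2/4
  Flow on (3->4): 5/5
Maximum flow = 7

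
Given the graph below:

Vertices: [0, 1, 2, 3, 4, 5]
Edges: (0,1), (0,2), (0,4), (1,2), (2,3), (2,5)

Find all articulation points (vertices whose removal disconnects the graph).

An articulation point is a vertex whose removal disconnects the graph.
Articulation points: [0, 2]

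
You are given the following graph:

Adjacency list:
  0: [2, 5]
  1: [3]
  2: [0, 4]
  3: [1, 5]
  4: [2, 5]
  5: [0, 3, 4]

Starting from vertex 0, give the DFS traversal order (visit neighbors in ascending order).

DFS from vertex 0 (neighbors processed in ascending order):
Visit order: 0, 2, 4, 5, 3, 1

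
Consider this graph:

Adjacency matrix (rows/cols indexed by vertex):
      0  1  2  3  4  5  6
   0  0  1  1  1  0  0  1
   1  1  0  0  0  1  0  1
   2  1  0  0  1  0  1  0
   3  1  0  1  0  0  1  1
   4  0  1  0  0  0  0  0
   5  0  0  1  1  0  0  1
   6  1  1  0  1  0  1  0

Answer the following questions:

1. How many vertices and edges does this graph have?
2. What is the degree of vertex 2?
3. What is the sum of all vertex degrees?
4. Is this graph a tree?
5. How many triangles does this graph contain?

Count: 7 vertices, 11 edges.
Vertex 2 has neighbors [0, 3, 5], degree = 3.
Handshaking lemma: 2 * 11 = 22.
A tree on 7 vertices has 6 edges. This graph has 11 edges (5 extra). Not a tree.
Number of triangles = 5.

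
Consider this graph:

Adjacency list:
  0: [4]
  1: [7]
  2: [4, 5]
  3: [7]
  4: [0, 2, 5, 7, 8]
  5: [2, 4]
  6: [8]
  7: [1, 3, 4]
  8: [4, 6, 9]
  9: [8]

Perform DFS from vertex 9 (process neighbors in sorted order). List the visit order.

DFS from vertex 9 (neighbors processed in ascending order):
Visit order: 9, 8, 4, 0, 2, 5, 7, 1, 3, 6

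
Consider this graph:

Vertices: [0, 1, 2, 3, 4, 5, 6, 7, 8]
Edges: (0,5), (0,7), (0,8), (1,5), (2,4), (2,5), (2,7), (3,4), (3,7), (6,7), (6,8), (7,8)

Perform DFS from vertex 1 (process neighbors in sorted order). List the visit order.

DFS from vertex 1 (neighbors processed in ascending order):
Visit order: 1, 5, 0, 7, 2, 4, 3, 6, 8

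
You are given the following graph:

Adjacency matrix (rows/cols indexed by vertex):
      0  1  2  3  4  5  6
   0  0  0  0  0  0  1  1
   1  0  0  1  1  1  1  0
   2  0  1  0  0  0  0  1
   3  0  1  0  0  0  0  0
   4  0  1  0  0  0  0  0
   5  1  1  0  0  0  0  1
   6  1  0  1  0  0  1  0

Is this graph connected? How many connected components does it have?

Checking connectivity: the graph has 1 connected component(s).
All vertices are reachable from each other. The graph IS connected.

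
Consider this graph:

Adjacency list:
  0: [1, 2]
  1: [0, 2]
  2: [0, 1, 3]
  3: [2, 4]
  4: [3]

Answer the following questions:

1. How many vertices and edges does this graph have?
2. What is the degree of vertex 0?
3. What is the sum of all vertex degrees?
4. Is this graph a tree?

Count: 5 vertices, 5 edges.
Vertex 0 has neighbors [1, 2], degree = 2.
Handshaking lemma: 2 * 5 = 10.
A tree on 5 vertices has 4 edges. This graph has 5 edges (1 extra). Not a tree.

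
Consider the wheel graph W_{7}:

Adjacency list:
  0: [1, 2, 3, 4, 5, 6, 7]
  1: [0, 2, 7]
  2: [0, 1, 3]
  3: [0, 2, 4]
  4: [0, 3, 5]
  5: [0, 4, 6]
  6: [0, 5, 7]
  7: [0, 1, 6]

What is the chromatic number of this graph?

W_{7} = C_{7} plus a hub adjacent to every cycle vertex.
The outer cycle needs 3 colors (odd cycle); the hub is adjacent to all of them so needs a fresh color.
Chromatic number = 3 + 1 = 4.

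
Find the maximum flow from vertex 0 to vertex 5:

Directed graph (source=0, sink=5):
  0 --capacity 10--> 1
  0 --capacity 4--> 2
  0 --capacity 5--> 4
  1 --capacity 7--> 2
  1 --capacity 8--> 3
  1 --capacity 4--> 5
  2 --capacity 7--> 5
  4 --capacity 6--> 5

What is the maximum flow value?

Computing max flow:
  Flow on (0->1): 10/10
  Flow on (0->2): 1/4
  Flow on (0->4): 5/5
  Flow on (1->2): 6/7
  Flow on (1->5): 4/4
  Flow on (2->5): 7/7
  Flow on (4->5): 5/6
Maximum flow = 16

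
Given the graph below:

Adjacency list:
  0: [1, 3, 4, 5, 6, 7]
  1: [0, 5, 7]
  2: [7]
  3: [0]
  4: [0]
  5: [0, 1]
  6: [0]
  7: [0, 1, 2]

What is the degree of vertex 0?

Vertex 0 has neighbors [1, 3, 4, 5, 6, 7], so deg(0) = 6.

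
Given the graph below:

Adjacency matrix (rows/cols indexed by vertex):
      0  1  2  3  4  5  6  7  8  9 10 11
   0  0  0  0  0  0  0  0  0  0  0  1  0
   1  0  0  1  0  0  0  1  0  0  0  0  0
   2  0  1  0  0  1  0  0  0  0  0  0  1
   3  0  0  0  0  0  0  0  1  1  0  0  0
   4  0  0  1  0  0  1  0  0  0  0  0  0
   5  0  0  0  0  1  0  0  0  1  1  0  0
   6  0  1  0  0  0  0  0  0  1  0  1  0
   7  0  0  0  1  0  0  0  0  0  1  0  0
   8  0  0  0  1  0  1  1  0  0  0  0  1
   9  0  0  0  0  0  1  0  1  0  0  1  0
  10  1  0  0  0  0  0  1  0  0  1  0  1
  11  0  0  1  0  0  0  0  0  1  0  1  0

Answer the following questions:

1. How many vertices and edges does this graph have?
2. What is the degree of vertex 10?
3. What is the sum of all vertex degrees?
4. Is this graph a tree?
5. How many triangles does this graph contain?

Count: 12 vertices, 16 edges.
Vertex 10 has neighbors [0, 6, 9, 11], degree = 4.
Handshaking lemma: 2 * 16 = 32.
A tree on 12 vertices has 11 edges. This graph has 16 edges (5 extra). Not a tree.
Number of triangles = 0.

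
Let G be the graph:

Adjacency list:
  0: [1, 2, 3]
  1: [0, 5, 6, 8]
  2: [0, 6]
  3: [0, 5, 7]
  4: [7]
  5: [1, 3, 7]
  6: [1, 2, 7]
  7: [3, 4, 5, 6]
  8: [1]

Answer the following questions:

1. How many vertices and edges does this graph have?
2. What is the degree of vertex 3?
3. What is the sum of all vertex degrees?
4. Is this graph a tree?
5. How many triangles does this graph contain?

Count: 9 vertices, 12 edges.
Vertex 3 has neighbors [0, 5, 7], degree = 3.
Handshaking lemma: 2 * 12 = 24.
A tree on 9 vertices has 8 edges. This graph has 12 edges (4 extra). Not a tree.
Number of triangles = 1.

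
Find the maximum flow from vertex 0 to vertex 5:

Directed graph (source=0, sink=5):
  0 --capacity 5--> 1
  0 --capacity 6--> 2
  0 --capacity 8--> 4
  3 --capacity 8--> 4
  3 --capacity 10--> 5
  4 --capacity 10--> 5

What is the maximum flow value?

Computing max flow:
  Flow on (0->4): 8/8
  Flow on (4->5): 8/10
Maximum flow = 8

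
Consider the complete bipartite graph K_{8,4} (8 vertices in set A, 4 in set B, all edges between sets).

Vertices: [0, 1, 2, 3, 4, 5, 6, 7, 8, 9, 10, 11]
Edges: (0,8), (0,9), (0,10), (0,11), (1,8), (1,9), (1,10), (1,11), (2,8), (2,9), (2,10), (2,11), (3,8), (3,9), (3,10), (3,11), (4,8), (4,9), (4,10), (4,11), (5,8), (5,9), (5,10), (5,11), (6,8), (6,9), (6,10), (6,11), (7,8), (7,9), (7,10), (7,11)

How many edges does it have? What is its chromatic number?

K_{8,4} has 8 * 4 = 32 edges.
Bipartite graphs have chromatic number 2 (color each partition differently).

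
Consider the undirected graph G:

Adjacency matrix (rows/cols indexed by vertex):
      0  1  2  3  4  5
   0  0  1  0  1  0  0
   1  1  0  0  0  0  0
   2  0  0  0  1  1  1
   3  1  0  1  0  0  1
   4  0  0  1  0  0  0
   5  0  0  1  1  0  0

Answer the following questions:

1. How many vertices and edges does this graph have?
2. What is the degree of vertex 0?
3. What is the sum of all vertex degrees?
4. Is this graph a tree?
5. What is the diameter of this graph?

Count: 6 vertices, 6 edges.
Vertex 0 has neighbors [1, 3], degree = 2.
Handshaking lemma: 2 * 6 = 12.
A tree on 6 vertices has 5 edges. This graph has 6 edges (1 extra). Not a tree.
Diameter (longest shortest path) = 4.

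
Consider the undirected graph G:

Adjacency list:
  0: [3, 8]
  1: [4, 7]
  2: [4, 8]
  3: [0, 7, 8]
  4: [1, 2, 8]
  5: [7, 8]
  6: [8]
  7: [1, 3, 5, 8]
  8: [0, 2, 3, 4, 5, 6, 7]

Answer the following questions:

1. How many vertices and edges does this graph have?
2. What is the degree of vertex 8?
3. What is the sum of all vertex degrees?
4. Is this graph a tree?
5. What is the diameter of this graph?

Count: 9 vertices, 13 edges.
Vertex 8 has neighbors [0, 2, 3, 4, 5, 6, 7], degree = 7.
Handshaking lemma: 2 * 13 = 26.
A tree on 9 vertices has 8 edges. This graph has 13 edges (5 extra). Not a tree.
Diameter (longest shortest path) = 3.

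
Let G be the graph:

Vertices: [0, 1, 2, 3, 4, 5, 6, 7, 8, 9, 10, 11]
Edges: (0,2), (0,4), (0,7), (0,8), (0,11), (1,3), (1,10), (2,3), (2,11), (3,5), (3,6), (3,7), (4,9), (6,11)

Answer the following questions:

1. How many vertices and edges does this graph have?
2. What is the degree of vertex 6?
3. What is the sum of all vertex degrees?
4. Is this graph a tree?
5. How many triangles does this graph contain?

Count: 12 vertices, 14 edges.
Vertex 6 has neighbors [3, 11], degree = 2.
Handshaking lemma: 2 * 14 = 28.
A tree on 12 vertices has 11 edges. This graph has 14 edges (3 extra). Not a tree.
Number of triangles = 1.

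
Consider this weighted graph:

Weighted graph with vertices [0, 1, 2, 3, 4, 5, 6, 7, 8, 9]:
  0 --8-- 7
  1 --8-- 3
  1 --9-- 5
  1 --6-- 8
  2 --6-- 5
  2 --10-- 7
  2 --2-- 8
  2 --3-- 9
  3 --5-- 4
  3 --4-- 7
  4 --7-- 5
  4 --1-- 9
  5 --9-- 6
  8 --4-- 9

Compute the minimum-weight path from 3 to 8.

Using Dijkstra's algorithm from vertex 3:
Shortest path: 3 -> 4 -> 9 -> 8
Total weight: 5 + 1 + 4 = 10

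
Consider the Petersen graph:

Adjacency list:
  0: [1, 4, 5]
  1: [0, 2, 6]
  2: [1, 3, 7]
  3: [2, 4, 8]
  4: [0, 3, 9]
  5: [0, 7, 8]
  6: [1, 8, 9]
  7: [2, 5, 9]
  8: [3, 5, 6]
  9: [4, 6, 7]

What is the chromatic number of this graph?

The Petersen graph contains odd cycles (e.g. the outer 5-cycle), so chi >= 3.
A proper 3-coloring exists (it is a well-known 3-chromatic graph).
Chromatic number = 3.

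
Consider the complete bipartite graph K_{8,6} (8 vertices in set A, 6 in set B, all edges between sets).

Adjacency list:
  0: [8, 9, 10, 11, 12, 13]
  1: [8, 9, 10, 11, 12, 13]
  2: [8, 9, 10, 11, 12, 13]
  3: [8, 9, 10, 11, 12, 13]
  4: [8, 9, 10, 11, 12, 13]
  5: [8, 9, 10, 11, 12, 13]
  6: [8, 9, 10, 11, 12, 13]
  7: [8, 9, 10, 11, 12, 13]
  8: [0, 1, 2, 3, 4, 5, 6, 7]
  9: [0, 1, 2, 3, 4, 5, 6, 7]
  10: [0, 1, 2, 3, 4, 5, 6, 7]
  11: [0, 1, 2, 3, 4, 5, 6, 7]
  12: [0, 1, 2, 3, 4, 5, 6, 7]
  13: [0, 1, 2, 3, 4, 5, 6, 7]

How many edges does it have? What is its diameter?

K_{8,6} has 8 * 6 = 48 edges.
Any vertex reaches any opposite-side vertex in 1 step; same-side vertices reach in 2 steps via any opposite-side vertex.
Diameter = 2.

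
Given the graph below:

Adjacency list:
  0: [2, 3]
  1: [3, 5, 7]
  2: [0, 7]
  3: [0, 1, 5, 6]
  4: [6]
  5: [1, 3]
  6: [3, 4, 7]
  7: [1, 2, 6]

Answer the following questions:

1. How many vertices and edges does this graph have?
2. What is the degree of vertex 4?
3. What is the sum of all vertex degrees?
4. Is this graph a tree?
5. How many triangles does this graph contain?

Count: 8 vertices, 10 edges.
Vertex 4 has neighbors [6], degree = 1.
Handshaking lemma: 2 * 10 = 20.
A tree on 8 vertices has 7 edges. This graph has 10 edges (3 extra). Not a tree.
Number of triangles = 1.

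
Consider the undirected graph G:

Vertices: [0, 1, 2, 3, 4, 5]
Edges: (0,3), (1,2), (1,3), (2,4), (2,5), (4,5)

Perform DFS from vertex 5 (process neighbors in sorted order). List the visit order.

DFS from vertex 5 (neighbors processed in ascending order):
Visit order: 5, 2, 1, 3, 0, 4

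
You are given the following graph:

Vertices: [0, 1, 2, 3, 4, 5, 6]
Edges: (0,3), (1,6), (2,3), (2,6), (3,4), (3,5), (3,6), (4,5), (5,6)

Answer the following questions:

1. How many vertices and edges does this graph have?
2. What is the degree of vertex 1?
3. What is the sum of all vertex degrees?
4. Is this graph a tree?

Count: 7 vertices, 9 edges.
Vertex 1 has neighbors [6], degree = 1.
Handshaking lemma: 2 * 9 = 18.
A tree on 7 vertices has 6 edges. This graph has 9 edges (3 extra). Not a tree.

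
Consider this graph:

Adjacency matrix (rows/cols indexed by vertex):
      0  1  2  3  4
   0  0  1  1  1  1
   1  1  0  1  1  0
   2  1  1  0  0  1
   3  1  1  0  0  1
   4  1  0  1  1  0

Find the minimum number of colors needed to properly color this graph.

The graph has a maximum clique of size 3 (lower bound on chromatic number).
A valid 3-coloring: {0: 0, 1: 1, 2: 2, 3: 2, 4: 1}.
Chromatic number = 3.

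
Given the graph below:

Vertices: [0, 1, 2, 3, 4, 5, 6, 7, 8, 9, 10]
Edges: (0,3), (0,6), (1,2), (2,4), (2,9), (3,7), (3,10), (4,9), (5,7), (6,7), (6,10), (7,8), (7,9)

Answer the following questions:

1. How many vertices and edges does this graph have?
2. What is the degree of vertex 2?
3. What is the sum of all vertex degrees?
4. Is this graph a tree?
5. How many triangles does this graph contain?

Count: 11 vertices, 13 edges.
Vertex 2 has neighbors [1, 4, 9], degree = 3.
Handshaking lemma: 2 * 13 = 26.
A tree on 11 vertices has 10 edges. This graph has 13 edges (3 extra). Not a tree.
Number of triangles = 1.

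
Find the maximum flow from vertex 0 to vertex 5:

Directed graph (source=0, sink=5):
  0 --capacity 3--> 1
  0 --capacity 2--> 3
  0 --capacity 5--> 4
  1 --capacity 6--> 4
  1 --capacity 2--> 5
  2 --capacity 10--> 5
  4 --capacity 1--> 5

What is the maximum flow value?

Computing max flow:
  Flow on (0->1): 2/3
  Flow on (0->4): 1/5
  Flow on (1->5): 2/2
  Flow on (4->5): 1/1
Maximum flow = 3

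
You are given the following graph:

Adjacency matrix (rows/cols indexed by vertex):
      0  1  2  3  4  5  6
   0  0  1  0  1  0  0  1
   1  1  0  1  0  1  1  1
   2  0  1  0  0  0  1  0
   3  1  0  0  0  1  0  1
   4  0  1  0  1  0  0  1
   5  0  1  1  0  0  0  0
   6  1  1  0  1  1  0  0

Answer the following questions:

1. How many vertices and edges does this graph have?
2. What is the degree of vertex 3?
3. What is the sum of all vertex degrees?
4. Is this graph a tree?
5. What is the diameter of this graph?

Count: 7 vertices, 11 edges.
Vertex 3 has neighbors [0, 4, 6], degree = 3.
Handshaking lemma: 2 * 11 = 22.
A tree on 7 vertices has 6 edges. This graph has 11 edges (5 extra). Not a tree.
Diameter (longest shortest path) = 3.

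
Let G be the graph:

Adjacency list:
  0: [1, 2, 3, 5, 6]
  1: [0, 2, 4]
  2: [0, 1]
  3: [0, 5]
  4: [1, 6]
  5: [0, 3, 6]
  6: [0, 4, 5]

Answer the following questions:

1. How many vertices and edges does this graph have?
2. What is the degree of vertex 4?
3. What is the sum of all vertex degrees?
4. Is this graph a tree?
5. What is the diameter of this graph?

Count: 7 vertices, 10 edges.
Vertex 4 has neighbors [1, 6], degree = 2.
Handshaking lemma: 2 * 10 = 20.
A tree on 7 vertices has 6 edges. This graph has 10 edges (4 extra). Not a tree.
Diameter (longest shortest path) = 3.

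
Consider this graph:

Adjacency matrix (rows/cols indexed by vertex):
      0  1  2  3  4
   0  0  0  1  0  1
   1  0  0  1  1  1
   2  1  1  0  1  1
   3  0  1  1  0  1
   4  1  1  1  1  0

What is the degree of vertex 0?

Vertex 0 has neighbors [2, 4], so deg(0) = 2.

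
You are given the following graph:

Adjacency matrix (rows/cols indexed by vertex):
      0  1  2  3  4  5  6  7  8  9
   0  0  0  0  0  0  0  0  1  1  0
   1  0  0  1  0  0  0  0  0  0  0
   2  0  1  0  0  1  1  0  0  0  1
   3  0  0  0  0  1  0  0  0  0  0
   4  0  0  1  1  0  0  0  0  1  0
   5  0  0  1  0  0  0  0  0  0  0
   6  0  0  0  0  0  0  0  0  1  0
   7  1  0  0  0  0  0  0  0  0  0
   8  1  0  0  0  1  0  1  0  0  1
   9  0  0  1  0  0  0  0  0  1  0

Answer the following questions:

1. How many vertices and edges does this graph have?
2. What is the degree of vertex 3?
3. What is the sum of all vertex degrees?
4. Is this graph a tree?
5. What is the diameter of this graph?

Count: 10 vertices, 10 edges.
Vertex 3 has neighbors [4], degree = 1.
Handshaking lemma: 2 * 10 = 20.
A tree on 10 vertices has 9 edges. This graph has 10 edges (1 extra). Not a tree.
Diameter (longest shortest path) = 5.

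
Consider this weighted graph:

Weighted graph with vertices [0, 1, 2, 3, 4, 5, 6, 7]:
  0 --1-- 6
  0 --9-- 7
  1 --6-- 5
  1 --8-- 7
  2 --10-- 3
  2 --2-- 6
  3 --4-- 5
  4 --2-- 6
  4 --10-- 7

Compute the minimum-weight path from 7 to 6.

Using Dijkstra's algorithm from vertex 7:
Shortest path: 7 -> 0 -> 6
Total weight: 9 + 1 = 10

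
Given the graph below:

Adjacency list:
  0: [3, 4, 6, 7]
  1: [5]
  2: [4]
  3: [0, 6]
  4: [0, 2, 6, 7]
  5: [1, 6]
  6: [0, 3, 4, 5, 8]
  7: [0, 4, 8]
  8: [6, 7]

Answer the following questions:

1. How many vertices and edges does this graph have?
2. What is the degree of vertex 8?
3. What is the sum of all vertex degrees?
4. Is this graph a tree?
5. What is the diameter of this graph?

Count: 9 vertices, 12 edges.
Vertex 8 has neighbors [6, 7], degree = 2.
Handshaking lemma: 2 * 12 = 24.
A tree on 9 vertices has 8 edges. This graph has 12 edges (4 extra). Not a tree.
Diameter (longest shortest path) = 4.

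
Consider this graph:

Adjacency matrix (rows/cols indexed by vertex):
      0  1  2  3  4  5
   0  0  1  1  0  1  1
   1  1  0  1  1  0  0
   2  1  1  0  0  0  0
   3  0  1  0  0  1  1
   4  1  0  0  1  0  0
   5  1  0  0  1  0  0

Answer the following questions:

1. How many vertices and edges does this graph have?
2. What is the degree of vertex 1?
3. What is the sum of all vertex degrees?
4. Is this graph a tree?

Count: 6 vertices, 8 edges.
Vertex 1 has neighbors [0, 2, 3], degree = 3.
Handshaking lemma: 2 * 8 = 16.
A tree on 6 vertices has 5 edges. This graph has 8 edges (3 extra). Not a tree.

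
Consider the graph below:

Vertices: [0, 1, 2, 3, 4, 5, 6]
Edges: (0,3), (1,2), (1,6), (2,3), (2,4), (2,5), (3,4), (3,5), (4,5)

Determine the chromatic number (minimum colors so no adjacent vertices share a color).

The graph has a maximum clique of size 4 (lower bound on chromatic number).
A valid 4-coloring: {0: 0, 1: 1, 2: 0, 3: 1, 4: 2, 5: 3, 6: 0}.
Chromatic number = 4.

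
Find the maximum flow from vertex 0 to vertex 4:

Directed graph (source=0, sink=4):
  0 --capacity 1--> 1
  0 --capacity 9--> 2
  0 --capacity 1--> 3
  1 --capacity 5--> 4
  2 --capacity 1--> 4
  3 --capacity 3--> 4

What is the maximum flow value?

Computing max flow:
  Flow on (0->1): 1/1
  Flow on (0->2): 1/9
  Flow on (0->3): 1/1
  Flow on (1->4): 1/5
  Flow on (2->4): 1/1
  Flow on (3->4): 1/3
Maximum flow = 3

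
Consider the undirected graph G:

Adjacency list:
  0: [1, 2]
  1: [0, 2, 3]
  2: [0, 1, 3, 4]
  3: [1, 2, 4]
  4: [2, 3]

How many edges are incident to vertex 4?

Vertex 4 has neighbors [2, 3], so deg(4) = 2.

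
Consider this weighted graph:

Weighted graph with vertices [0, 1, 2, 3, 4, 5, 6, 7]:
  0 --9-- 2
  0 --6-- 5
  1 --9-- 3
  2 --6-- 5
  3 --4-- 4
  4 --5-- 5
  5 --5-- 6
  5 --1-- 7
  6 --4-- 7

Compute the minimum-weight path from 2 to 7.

Using Dijkstra's algorithm from vertex 2:
Shortest path: 2 -> 5 -> 7
Total weight: 6 + 1 = 7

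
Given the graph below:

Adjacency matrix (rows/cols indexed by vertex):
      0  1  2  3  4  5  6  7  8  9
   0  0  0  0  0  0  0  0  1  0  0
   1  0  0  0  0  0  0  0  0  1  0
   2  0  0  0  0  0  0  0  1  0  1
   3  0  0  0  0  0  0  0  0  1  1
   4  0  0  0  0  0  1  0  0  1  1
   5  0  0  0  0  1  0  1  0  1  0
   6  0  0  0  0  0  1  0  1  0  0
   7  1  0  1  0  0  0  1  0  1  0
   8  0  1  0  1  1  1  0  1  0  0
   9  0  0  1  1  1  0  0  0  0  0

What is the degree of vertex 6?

Vertex 6 has neighbors [5, 7], so deg(6) = 2.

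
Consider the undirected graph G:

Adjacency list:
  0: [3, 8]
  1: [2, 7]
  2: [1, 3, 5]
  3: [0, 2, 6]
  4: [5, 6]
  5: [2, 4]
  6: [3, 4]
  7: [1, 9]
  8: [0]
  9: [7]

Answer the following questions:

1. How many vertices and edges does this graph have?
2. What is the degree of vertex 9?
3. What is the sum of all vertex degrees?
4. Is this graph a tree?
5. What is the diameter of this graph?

Count: 10 vertices, 10 edges.
Vertex 9 has neighbors [7], degree = 1.
Handshaking lemma: 2 * 10 = 20.
A tree on 10 vertices has 9 edges. This graph has 10 edges (1 extra). Not a tree.
Diameter (longest shortest path) = 6.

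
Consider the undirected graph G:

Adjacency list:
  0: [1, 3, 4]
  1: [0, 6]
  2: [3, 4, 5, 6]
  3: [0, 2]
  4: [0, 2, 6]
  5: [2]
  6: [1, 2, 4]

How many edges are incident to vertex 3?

Vertex 3 has neighbors [0, 2], so deg(3) = 2.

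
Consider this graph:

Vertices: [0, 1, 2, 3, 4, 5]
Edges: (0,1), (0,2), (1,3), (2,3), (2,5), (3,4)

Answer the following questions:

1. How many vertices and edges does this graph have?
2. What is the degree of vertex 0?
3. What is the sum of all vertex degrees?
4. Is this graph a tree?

Count: 6 vertices, 6 edges.
Vertex 0 has neighbors [1, 2], degree = 2.
Handshaking lemma: 2 * 6 = 12.
A tree on 6 vertices has 5 edges. This graph has 6 edges (1 extra). Not a tree.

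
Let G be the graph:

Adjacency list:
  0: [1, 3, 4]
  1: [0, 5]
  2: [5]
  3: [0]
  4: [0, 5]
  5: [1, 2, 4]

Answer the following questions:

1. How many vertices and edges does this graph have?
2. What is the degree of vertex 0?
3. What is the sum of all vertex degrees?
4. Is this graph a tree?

Count: 6 vertices, 6 edges.
Vertex 0 has neighbors [1, 3, 4], degree = 3.
Handshaking lemma: 2 * 6 = 12.
A tree on 6 vertices has 5 edges. This graph has 6 edges (1 extra). Not a tree.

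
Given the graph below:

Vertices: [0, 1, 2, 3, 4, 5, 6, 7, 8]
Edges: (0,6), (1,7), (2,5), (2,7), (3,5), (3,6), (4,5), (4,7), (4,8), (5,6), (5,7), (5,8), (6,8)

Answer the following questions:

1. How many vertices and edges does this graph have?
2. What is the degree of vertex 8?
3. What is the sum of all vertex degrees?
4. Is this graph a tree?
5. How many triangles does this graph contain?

Count: 9 vertices, 13 edges.
Vertex 8 has neighbors [4, 5, 6], degree = 3.
Handshaking lemma: 2 * 13 = 26.
A tree on 9 vertices has 8 edges. This graph has 13 edges (5 extra). Not a tree.
Number of triangles = 5.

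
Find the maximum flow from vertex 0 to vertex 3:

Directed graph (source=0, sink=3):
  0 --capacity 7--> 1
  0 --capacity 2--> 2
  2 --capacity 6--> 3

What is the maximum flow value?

Computing max flow:
  Flow on (0->2): 2/2
  Flow on (2->3): 2/6
Maximum flow = 2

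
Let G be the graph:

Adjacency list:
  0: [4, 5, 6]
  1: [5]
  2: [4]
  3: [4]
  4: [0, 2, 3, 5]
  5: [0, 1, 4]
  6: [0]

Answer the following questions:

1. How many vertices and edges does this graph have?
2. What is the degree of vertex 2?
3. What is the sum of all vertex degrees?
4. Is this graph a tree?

Count: 7 vertices, 7 edges.
Vertex 2 has neighbors [4], degree = 1.
Handshaking lemma: 2 * 7 = 14.
A tree on 7 vertices has 6 edges. This graph has 7 edges (1 extra). Not a tree.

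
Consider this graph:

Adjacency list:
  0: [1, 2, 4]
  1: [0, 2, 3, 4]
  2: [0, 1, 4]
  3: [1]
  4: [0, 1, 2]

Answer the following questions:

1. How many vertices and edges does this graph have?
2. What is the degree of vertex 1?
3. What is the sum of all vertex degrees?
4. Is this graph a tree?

Count: 5 vertices, 7 edges.
Vertex 1 has neighbors [0, 2, 3, 4], degree = 4.
Handshaking lemma: 2 * 7 = 14.
A tree on 5 vertices has 4 edges. This graph has 7 edges (3 extra). Not a tree.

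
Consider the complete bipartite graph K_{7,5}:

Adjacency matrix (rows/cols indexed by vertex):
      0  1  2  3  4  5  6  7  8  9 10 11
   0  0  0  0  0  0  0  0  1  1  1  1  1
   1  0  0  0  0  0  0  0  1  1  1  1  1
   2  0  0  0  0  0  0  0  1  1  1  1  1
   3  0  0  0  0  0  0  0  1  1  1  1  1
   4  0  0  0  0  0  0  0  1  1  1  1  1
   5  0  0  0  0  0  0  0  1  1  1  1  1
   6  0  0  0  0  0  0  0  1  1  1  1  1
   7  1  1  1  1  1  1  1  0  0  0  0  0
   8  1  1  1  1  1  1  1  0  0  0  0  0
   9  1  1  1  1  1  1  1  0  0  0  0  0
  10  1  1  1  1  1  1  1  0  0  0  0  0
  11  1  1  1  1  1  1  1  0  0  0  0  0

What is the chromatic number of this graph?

K_{7,5} is bipartite: vertices split into two independent sets of size 7 and 5.
Color one set 0, the other 1. No adjacent vertices share a color.
Chromatic number = 2.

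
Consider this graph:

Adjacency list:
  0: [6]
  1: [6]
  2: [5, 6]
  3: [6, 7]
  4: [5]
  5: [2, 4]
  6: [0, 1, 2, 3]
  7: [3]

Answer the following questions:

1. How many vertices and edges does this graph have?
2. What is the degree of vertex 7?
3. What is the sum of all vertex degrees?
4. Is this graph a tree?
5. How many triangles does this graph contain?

Count: 8 vertices, 7 edges.
Vertex 7 has neighbors [3], degree = 1.
Handshaking lemma: 2 * 7 = 14.
A graph is a tree iff it is connected and has exactly n-1 edges. This graph is connected (all 8 vertices in one component) and has 8-1 = 7 edges. It is a tree.
Number of triangles = 0.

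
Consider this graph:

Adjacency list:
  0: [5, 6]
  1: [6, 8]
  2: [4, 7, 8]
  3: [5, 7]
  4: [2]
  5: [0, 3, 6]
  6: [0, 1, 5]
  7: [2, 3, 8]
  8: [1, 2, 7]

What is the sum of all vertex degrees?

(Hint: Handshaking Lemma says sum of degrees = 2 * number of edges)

Count edges: 11 edges.
By Handshaking Lemma: sum of degrees = 2 * 11 = 22.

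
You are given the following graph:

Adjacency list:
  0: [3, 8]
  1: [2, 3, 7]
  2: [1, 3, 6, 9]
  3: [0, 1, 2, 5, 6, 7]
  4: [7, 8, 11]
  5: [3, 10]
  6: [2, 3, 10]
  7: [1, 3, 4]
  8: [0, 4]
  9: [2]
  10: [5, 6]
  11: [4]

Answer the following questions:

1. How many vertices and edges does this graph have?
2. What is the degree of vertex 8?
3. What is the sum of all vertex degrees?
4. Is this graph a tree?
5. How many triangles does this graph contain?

Count: 12 vertices, 16 edges.
Vertex 8 has neighbors [0, 4], degree = 2.
Handshaking lemma: 2 * 16 = 32.
A tree on 12 vertices has 11 edges. This graph has 16 edges (5 extra). Not a tree.
Number of triangles = 3.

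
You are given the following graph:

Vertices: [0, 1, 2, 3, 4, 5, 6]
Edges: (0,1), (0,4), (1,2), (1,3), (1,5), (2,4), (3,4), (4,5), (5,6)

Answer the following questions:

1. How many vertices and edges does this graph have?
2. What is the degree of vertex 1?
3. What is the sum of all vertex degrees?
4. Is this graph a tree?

Count: 7 vertices, 9 edges.
Vertex 1 has neighbors [0, 2, 3, 5], degree = 4.
Handshaking lemma: 2 * 9 = 18.
A tree on 7 vertices has 6 edges. This graph has 9 edges (3 extra). Not a tree.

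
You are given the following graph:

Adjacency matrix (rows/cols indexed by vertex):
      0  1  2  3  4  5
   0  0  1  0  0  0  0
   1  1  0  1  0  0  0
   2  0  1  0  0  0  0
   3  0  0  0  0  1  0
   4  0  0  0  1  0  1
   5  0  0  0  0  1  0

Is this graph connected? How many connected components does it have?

Checking connectivity: the graph has 2 connected component(s).
Components: [[0, 1, 2], [3, 4, 5]]. The graph is NOT connected.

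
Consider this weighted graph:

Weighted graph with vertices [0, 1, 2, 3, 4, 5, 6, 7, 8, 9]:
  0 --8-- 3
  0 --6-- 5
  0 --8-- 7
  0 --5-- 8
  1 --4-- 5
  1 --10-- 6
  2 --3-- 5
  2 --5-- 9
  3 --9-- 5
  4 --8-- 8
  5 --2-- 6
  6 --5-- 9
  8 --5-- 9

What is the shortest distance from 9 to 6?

Using Dijkstra's algorithm from vertex 9:
Shortest path: 9 -> 6
Total weight: 5 = 5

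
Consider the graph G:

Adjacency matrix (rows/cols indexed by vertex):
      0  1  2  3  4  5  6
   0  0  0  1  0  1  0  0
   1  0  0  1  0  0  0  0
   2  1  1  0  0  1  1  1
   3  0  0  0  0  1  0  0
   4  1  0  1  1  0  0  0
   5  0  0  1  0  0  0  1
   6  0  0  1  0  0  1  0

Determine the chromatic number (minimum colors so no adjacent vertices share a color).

The graph has a maximum clique of size 3 (lower bound on chromatic number).
A valid 3-coloring: {0: 2, 1: 1, 2: 0, 3: 0, 4: 1, 5: 1, 6: 2}.
Chromatic number = 3.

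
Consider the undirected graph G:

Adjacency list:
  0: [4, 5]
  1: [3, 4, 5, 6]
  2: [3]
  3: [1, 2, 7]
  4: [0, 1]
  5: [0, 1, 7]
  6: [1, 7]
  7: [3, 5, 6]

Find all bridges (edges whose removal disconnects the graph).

A bridge is an edge whose removal increases the number of connected components.
Bridges found: (2,3)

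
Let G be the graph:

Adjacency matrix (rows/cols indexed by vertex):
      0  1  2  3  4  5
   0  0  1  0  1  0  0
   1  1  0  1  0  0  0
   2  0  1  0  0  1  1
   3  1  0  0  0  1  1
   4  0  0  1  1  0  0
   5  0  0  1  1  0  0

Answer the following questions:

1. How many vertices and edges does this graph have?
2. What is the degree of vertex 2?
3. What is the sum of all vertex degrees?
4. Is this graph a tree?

Count: 6 vertices, 7 edges.
Vertex 2 has neighbors [1, 4, 5], degree = 3.
Handshaking lemma: 2 * 7 = 14.
A tree on 6 vertices has 5 edges. This graph has 7 edges (2 extra). Not a tree.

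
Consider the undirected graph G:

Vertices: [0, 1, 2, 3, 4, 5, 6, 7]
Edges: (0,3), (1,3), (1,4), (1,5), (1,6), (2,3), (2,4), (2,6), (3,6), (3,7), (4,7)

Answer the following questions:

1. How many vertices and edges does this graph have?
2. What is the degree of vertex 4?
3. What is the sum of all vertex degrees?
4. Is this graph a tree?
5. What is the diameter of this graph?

Count: 8 vertices, 11 edges.
Vertex 4 has neighbors [1, 2, 7], degree = 3.
Handshaking lemma: 2 * 11 = 22.
A tree on 8 vertices has 7 edges. This graph has 11 edges (4 extra). Not a tree.
Diameter (longest shortest path) = 3.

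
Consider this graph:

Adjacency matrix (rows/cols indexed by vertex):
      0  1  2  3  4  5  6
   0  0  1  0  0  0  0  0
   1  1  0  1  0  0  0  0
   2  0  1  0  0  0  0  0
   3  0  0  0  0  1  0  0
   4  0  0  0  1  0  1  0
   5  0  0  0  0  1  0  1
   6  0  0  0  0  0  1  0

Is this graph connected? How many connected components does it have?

Checking connectivity: the graph has 2 connected component(s).
Components: [[0, 1, 2], [3, 4, 5, 6]]. The graph is NOT connected.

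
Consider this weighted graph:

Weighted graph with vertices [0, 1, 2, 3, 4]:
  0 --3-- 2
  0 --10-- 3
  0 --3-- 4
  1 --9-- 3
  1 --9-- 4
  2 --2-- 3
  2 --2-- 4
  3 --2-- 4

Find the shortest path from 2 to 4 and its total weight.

Using Dijkstra's algorithm from vertex 2:
Shortest path: 2 -> 4
Total weight: 2 = 2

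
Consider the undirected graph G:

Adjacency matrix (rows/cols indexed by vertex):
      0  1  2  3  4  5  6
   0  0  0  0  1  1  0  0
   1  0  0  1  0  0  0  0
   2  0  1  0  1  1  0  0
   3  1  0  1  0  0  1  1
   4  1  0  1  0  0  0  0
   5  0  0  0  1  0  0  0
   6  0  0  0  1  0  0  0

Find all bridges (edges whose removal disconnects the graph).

A bridge is an edge whose removal increases the number of connected components.
Bridges found: (1,2), (3,5), (3,6)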